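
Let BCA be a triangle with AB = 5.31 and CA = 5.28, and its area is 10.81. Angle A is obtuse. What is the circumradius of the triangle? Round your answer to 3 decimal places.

R ≈ 6.212

From area = ½·CA·AB·sin A, we get sin A = 2·area/(CA·AB) ≈ 0.77113.
Taking the obtuse solution, ∠A ≈ 129.54°.
Law of cosines then gives BC ≈ 9.5799.
Circumradius = BC/(2 sin A) ≈ 6.2116.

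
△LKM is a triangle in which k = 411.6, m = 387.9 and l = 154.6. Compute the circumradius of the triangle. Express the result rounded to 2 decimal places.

205.98

By the law of cosines, cos L = (k² + m² − l²) / (2·k·m) ≈ 0.92691, so ∠L ≈ 22.04°.
Circumradius = l/(2 sin L) ≈ 205.98.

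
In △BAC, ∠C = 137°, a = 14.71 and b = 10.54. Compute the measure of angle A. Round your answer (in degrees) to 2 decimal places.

By the law of cosines, c² = b² + a² − 2·b·a·cos C = 554.26, so c ≈ 23.543.
Law of cosines again: cos A = (c² + b² − a²)/(2·c·b) ≈ 0.90466, so ∠A ≈ 25.22°.

25.22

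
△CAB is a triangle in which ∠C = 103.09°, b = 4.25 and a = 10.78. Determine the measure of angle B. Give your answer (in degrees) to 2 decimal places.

∠B ≈ 19.42°

By the law of cosines, c² = a² + b² − 2·a·b·cos C = 155.02, so c ≈ 12.451.
Law of cosines again: cos B = (c² + a² − b²)/(2·c·a) ≈ 0.94311, so ∠B ≈ 19.42°.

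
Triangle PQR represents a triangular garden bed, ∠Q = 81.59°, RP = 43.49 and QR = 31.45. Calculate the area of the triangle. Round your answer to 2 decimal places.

area ≈ 544.27

Law of sines: sin P = QR·sin Q/RP ≈ 0.71538.
Since RP ≥ QR, only the acute value applies: ∠P ≈ 45.67°.
Then ∠R = 180° − ∠Q − ∠P ≈ 52.74°.
Law of sines gives PQ = RP·sin R/sin Q ≈ 34.988.
Area = ½·RP·QR·sin R ≈ 544.27.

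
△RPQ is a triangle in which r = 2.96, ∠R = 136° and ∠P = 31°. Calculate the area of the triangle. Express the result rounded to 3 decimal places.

The third angle is ∠Q = 180° − ∠R − ∠P = 13.00°.
Law of sines: p = r·sin P/sin R ≈ 2.1946.
Law of sines: q = r·sin Q/sin R ≈ 0.95854.
Area = ½·r·p·sin Q ≈ 0.73065.

0.731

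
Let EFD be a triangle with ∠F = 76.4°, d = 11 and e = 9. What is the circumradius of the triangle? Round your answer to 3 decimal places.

By the law of cosines, f² = d² + e² − 2·d·e·cos F = 155.44, so f ≈ 12.468.
Area = ½·d·e·sin F ≈ 48.112.
Circumradius = f/(2 sin F) ≈ 6.4136.

R ≈ 6.414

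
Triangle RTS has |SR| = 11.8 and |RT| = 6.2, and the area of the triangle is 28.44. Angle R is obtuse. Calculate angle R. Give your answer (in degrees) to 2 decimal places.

From area = ½·|SR|·|RT|·sin R, we get sin R = 2·area/(|SR|·|RT|) ≈ 0.77747.
Taking the obtuse solution, ∠R ≈ 128.97°.

∠R ≈ 128.97°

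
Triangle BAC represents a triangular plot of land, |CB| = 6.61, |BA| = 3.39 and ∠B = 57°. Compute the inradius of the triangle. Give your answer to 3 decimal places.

By the law of cosines, |AC|² = |CB|² + |BA|² − 2·|CB|·|BA|·cos B = 30.776, so |AC| ≈ 5.5476.
Area = ½·|CB|·|BA|·sin B ≈ 9.3964.
Semiperimeter s = (5.5476+6.61+3.39)/2 = 7.7738.
Inradius = area/s = 9.3964/7.7738 ≈ 1.2087.

r ≈ 1.209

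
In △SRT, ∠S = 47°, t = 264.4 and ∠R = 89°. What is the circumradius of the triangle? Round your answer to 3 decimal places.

190.309

The third angle is ∠T = 180° − ∠S − ∠R = 44.00°.
Law of sines: s = t·sin S/sin T ≈ 278.37.
Law of sines: r = t·sin R/sin T ≈ 380.56.
Circumradius = t/(2 sin T) ≈ 190.31.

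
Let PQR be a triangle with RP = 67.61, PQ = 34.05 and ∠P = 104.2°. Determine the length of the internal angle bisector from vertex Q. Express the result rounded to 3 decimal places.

43.318

By the law of cosines, QR² = RP² + PQ² − 2·RP·PQ·cos P = 6860, so QR ≈ 82.825.
Law of cosines again: cos Q = (PQ² + QR² − RP²)/(2·PQ·QR) ≈ 0.61135, so ∠Q ≈ 52.31°.
The bisector from Q has length 2·PQ·QR·cos(∠Q/2)/(PQ+QR) ≈ 43.318.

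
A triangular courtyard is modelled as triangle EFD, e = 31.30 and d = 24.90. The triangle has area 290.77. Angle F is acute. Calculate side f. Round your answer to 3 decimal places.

23.706

From area = ½·d·e·sin F, we get sin F = 2·area/(d·e) ≈ 0.74617.
Taking the acute solution, ∠F ≈ 48.26°.
Law of cosines then gives f ≈ 23.706.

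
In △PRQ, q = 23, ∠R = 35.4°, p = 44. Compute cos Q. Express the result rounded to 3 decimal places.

By the law of cosines, r² = q² + p² − 2·q·p·cos R = 815.18, so r ≈ 28.551.
Law of cosines again: cos Q = (p² + r² − q²)/(2·p·r) ≈ 0.88444, so ∠Q ≈ 27.82°.

0.884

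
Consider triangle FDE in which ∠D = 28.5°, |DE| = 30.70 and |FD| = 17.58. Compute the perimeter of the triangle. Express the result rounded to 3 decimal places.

perimeter ≈ 65.685

By the law of cosines, |EF|² = |FD|² + |DE|² − 2·|FD|·|DE|·cos D = 302.94, so |EF| ≈ 17.405.
Semiperimeter s = (30.7+17.405+17.58)/2 = 32.843.
Perimeter = 30.7 + 17.405 + 17.58 = 65.685.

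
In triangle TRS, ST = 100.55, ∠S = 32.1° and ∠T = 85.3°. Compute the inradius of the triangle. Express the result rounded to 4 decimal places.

The third angle is ∠R = 180° − ∠S − ∠T = 62.60°.
Law of sines: RS = ST·sin T/sin R ≈ 112.87.
Law of sines: TR = ST·sin S/sin R ≈ 60.184.
Area = ½·ST·RS·sin S ≈ 3015.6.
Semiperimeter s = (112.87+100.55+60.184)/2 = 136.8.
Inradius = area/s = 3015.6/136.8 ≈ 22.043.

r ≈ 22.0429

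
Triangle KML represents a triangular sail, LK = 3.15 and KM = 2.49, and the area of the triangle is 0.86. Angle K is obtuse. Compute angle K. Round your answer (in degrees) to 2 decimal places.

From area = ½·LK·KM·sin K, we get sin K = 2·area/(LK·KM) ≈ 0.21929.
Taking the obtuse solution, ∠K ≈ 167.33°.

167.33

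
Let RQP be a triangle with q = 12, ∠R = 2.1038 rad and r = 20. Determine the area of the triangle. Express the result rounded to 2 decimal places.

56.97

Law of sines: sin Q = q·sin R/r ≈ 0.51677.
Since r ≥ q, only the acute value applies: ∠Q ≈ 0.5431 rad.
Then ∠P = π − ∠R − ∠Q ≈ 0.4947 rad.
Law of sines gives p = r·sin P/sin R ≈ 11.025.
Area = ½·r·q·sin P ≈ 56.974.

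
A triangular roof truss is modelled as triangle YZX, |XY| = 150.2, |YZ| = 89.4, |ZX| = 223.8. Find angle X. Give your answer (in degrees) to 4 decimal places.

By the law of cosines, cos X = (|ZX|² + |XY|² − |YZ|²) / (2·|ZX|·|XY|) ≈ 0.96169, so ∠X ≈ 15.91°.

15.9102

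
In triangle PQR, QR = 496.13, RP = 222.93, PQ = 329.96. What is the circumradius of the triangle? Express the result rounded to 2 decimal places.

308.72

By the law of cosines, cos P = (RP² + PQ² − QR²) / (2·RP·PQ) ≈ -0.59527, so ∠P ≈ 126.53°.
Circumradius = QR/(2 sin P) ≈ 308.72.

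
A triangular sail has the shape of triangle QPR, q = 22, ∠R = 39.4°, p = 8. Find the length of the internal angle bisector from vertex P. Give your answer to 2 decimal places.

18.70

By the law of cosines, r² = q² + p² − 2·q·p·cos R = 276, so r ≈ 16.613.
Law of cosines again: cos P = (r² + q² − p²)/(2·r·q) ≈ 0.95214, so ∠P ≈ 17.80°.
The bisector from P has length 2·r·q·cos(∠P/2)/(r+q) ≈ 18.703.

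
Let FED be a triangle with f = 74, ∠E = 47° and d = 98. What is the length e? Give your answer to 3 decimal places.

By the law of cosines, e² = d² + f² − 2·d·f·cos E = 5188.3, so e ≈ 72.03.

72.030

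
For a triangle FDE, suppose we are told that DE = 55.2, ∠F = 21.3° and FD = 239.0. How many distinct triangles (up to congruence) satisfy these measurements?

0

FD·sin F = 239.0·sin(21.3°) ≈ 86.82.
Since DE = 55.2 < 86.82 = FD sin F, no triangle exists.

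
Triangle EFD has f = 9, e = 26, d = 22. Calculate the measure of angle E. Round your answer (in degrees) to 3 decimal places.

By the law of cosines, cos E = (f² + d² − e²) / (2·f·d) ≈ -0.28030, so ∠E ≈ 106.28°.

∠E ≈ 106.278°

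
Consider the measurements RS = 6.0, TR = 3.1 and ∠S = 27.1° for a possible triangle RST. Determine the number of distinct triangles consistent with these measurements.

2

RS·sin S = 6.0·sin(27.1°) ≈ 2.733.
Since RS sin S < TR < RS (2.733 < 3.1 < 6.0), two triangles exist.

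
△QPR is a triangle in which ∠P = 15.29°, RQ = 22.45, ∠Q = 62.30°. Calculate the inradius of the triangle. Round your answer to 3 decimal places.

The third angle is ∠R = 180° − ∠Q − ∠P = 102.41°.
Law of sines: PR = RQ·sin Q/sin P ≈ 75.376.
Law of sines: QP = RQ·sin R/sin P ≈ 83.144.
Area = ½·RQ·PR·sin R ≈ 826.33.
Semiperimeter s = (75.376+22.45+83.144)/2 = 90.485.
Inradius = area/s = 826.33/90.485 ≈ 9.1322.

r ≈ 9.132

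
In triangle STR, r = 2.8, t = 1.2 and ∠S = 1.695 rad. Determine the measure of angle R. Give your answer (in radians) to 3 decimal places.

∠R ≈ 1.063 rad

By the law of cosines, s² = t² + r² − 2·t·r·cos S = 10.113, so s ≈ 3.18.
Law of cosines again: cos R = (s² + t² − r²)/(2·s·t) ≈ 0.48644, so ∠R ≈ 1.063 rad.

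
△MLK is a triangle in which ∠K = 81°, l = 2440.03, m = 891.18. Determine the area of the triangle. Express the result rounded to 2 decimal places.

area ≈ 1073867.08

Area = ½·m·l·sin K ≈ 1.0739e+06.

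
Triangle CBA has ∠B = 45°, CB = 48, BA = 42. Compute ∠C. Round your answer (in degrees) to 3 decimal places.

By the law of cosines, AC² = CB² + BA² − 2·CB·BA·cos B = 1216.9, so AC ≈ 34.885.
Law of cosines again: cos C = (AC² + CB² − BA²)/(2·AC·CB) ≈ 0.52463, so ∠C ≈ 58.36°.

∠C ≈ 58.357°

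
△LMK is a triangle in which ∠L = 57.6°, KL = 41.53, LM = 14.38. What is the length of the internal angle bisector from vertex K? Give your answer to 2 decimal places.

By the law of cosines, MK² = KL² + LM² − 2·KL·LM·cos L = 1291.5, so MK ≈ 35.938.
Law of cosines again: cos K = (MK² + KL² − LM²)/(2·MK·KL) ≈ 0.94120, so ∠K ≈ 19.75°.
The bisector from K has length 2·MK·KL·cos(∠K/2)/(MK+KL) ≈ 37.961.

t_K ≈ 37.96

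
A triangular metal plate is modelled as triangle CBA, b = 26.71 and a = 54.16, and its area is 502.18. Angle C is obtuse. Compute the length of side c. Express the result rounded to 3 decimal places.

From area = ½·b·a·sin C, we get sin C = 2·area/(b·a) ≈ 0.69428.
Taking the obtuse solution, ∠C ≈ 136.03°.
Law of cosines then gives c ≈ 75.69.

75.690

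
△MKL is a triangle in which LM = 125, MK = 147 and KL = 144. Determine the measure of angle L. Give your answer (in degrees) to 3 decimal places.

∠L ≈ 65.809°

By the law of cosines, cos L = (KL² + LM² − MK²) / (2·KL·LM) ≈ 0.40978, so ∠L ≈ 65.81°.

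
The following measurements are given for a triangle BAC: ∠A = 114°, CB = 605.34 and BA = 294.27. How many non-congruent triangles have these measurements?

BA·sin A = 294.27·sin(114°) ≈ 268.8.
Since ∠A is not acute, a triangle exists only if CB > BA; here CB > BA, so there is exactly one triangle.

1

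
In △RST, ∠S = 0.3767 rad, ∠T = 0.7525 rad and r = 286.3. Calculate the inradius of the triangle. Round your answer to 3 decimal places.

36.811

The third angle is ∠R = π − ∠S − ∠T = 2.0124 rad.
Law of sines: s = r·sin S/sin R ≈ 116.49.
Law of sines: t = r·sin T/sin R ≈ 216.44.
Area = ½·r·s·sin T ≈ 11397.
Semiperimeter p = (286.3+116.49+216.44)/2 = 309.62.
Inradius = area/p = 11397/309.62 ≈ 36.811.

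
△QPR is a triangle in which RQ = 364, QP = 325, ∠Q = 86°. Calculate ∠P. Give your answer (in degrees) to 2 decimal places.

∠P ≈ 50.47°

By the law of cosines, PR² = RQ² + QP² − 2·RQ·QP·cos Q = 2.2162e+05, so PR ≈ 470.76.
Law of cosines again: cos P = (QP² + PR² − RQ²)/(2·QP·PR) ≈ 0.63643, so ∠P ≈ 50.47°.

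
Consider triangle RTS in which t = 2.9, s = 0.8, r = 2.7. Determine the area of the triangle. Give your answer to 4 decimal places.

Semiperimeter p = (2.7 + 2.9 + 0.8)/2 = 3.2.
Heron's formula: area = √(3.2·0.5·0.3·2.4) ≈ 1.0733.

1.0733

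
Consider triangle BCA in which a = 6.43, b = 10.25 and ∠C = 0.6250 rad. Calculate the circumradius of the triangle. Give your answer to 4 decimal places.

By the law of cosines, c² = a² + b² − 2·a·b·cos C = 39.51, so c ≈ 6.2857.
Area = ½·a·b·sin C ≈ 19.281.
Circumradius = c/(2 sin C) ≈ 5.3715.

5.3715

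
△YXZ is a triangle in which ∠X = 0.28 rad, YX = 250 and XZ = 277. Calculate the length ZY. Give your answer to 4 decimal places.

78.2485

By the law of cosines, ZY² = YX² + XZ² − 2·YX·XZ·cos X = 6122.8, so ZY ≈ 78.248.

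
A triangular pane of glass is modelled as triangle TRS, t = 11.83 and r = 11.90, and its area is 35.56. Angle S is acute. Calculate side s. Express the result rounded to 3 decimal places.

6.211

From area = ½·t·r·sin S, we get sin S = 2·area/(t·r) ≈ 0.50520.
Taking the acute solution, ∠S ≈ 30.34°.
Law of cosines then gives s ≈ 6.211.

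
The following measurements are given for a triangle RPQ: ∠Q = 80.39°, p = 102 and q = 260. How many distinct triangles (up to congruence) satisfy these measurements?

p·sin Q = 102·sin(80.39°) ≈ 100.6.
Since q ≥ p, exactly one triangle exists.

1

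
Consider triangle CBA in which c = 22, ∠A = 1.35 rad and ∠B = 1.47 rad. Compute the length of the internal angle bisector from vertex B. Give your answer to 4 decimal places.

The third angle is ∠C = π − ∠B − ∠A = 0.322 rad.
Law of sines: b = c·sin B/sin C ≈ 69.25.
Law of sines: a = c·sin A/sin C ≈ 67.913.
The bisector from B has length 2·a·c·cos(∠B/2)/(a+c) ≈ 24.654.

t_B ≈ 24.6541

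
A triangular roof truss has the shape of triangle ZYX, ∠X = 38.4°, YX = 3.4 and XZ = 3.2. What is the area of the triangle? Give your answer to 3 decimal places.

Area = ½·YX·XZ·sin X ≈ 3.379.

area ≈ 3.379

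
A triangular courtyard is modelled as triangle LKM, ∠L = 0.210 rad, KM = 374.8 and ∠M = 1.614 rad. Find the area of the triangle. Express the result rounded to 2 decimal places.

area ≈ 325887.78

The third angle is ∠K = π − ∠M − ∠L = 1.318 rad.
Law of sines: ML = KM·sin K/sin L ≈ 1740.6.
Law of sines: LK = KM·sin M/sin L ≈ 1796.3.
Area = ½·KM·ML·sin M ≈ 3.2589e+05.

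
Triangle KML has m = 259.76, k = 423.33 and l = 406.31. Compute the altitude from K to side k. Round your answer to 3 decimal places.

241.221

Semiperimeter s = (423.33 + 259.76 + 406.31)/2 = 544.7.
Heron's formula: area = √(544.7·121.37·284.94·138.39) ≈ 51058.
The altitude from K has length 2·area/k ≈ 241.22.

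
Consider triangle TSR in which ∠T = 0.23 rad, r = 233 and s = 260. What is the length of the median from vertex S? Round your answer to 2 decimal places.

110.47

By the law of cosines, t² = s² + r² − 2·s·r·cos T = 3919.6, so t ≈ 62.607.
Median from S: ½√(2·r² + 2·t² − s²) ≈ 110.47.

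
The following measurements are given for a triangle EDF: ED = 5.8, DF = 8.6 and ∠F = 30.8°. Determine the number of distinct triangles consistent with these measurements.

2

DF·sin F = 8.6·sin(30.8°) ≈ 4.404.
Since DF sin F < ED < DF (4.404 < 5.8 < 8.6), two triangles exist.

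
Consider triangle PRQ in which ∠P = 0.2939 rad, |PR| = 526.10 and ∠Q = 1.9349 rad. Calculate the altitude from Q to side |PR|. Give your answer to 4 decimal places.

h_Q ≈ 129.0443

The third angle is ∠R = π − ∠Q − ∠P = 0.9128 rad.
Law of sines: |RQ| = |PR|·sin P/sin Q ≈ 163.1.
Law of sines: |QP| = |PR|·sin R/sin Q ≈ 445.46.
Area = ½·|PR|·|RQ|·sin R ≈ 33945.
The altitude from Q has length 2·area/|PR| ≈ 129.04.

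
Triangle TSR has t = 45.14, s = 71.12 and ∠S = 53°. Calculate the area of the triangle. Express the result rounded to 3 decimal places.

Law of sines: sin T = t·sin S/s ≈ 0.50690.
Since s ≥ t, only the acute value applies: ∠T ≈ 30.46°.
Then ∠R = 180° − ∠S − ∠T ≈ 96.54°.
Law of sines gives r = s·sin R/sin S ≈ 88.472.
Area = ½·s·t·sin R ≈ 1594.7.

area ≈ 1594.724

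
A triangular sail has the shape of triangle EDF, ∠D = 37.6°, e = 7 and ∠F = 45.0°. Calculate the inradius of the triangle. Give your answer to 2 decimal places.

The third angle is ∠E = 180° − ∠D − ∠F = 97.40°.
Law of sines: d = e·sin D/sin E ≈ 4.3069.
Law of sines: f = e·sin F/sin E ≈ 4.9913.
Area = ½·e·d·sin F ≈ 10.659.
Semiperimeter s = (7+4.3069+4.9913)/2 = 8.1491.
Inradius = area/s = 10.659/8.1491 ≈ 1.308.

r ≈ 1.31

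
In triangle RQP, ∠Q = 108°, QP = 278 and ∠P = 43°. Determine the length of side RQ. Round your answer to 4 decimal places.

391.0722

The third angle is ∠R = 180° − ∠Q − ∠P = 29.00°.
Law of sines: RQ = QP·sin P/sin R ≈ 391.07.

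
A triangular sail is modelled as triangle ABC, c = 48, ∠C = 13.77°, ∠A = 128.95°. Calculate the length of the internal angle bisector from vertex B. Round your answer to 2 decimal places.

69.65

The third angle is ∠B = 180° − ∠C − ∠A = 37.28°.
Law of sines: a = c·sin A/sin C ≈ 156.83.
Law of sines: b = c·sin B/sin C ≈ 122.15.
The bisector from B has length 2·c·a·cos(∠B/2)/(c+a) ≈ 69.648.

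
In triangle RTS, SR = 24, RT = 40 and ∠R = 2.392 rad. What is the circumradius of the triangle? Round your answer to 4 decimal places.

43.9168

By the law of cosines, TS² = SR² + RT² − 2·SR·RT·cos R = 3581.4, so TS ≈ 59.845.
Area = ½·SR·RT·sin R ≈ 327.04.
Circumradius = TS/(2 sin R) ≈ 43.917.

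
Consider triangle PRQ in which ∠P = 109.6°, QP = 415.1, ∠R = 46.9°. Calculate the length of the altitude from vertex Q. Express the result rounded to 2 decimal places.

The third angle is ∠Q = 180° − ∠P − ∠R = 23.50°.
Law of sines: RQ = QP·sin P/sin R ≈ 535.56.
Law of sines: PR = QP·sin Q/sin R ≈ 226.69.
Area = ½·QP·RQ·sin Q ≈ 44323.
The altitude from Q has length 2·area/PR ≈ 391.05.

391.05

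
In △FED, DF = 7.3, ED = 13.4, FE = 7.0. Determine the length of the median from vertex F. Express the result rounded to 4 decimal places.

2.5010

Median from F: ½√(2·DF² + 2·FE² − ED²) ≈ 2.501.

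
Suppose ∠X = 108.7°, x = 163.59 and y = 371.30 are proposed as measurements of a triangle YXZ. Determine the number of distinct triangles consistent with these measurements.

0

y·sin X = 371.30·sin(108.7°) ≈ 351.7.
Since ∠X is not acute, a triangle exists only if x > y; here x ≤ y, so there is no triangle.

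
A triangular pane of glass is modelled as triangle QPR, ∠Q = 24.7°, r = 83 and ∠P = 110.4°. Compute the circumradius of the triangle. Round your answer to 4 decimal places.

58.7926

The third angle is ∠R = 180° − ∠Q − ∠P = 44.90°.
Law of sines: q = r·sin Q/sin R ≈ 49.135.
Law of sines: p = r·sin P/sin R ≈ 110.21.
Circumradius = r/(2 sin R) ≈ 58.793.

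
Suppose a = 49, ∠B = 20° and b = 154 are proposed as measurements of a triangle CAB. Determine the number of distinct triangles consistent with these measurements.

1

a·sin B = 49·sin(20°) ≈ 16.76.
Since b ≥ a, exactly one triangle exists.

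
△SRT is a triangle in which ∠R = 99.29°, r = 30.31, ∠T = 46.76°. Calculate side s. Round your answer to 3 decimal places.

17.152

The third angle is ∠S = 180° − ∠R − ∠T = 33.95°.
Law of sines: s = r·sin S/sin R ≈ 17.152.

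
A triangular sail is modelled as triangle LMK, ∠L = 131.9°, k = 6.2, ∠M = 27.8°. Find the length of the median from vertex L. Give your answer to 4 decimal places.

The third angle is ∠K = 180° − ∠L − ∠M = 20.30°.
Law of sines: l = k·sin L/sin K ≈ 13.301.
Law of sines: m = k·sin M/sin K ≈ 8.3347.
Median from L: ½√(2·m² + 2·k² − l²) ≈ 3.1179.

3.1179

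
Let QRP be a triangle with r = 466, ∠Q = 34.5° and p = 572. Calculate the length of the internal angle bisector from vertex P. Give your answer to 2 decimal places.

By the law of cosines, q² = r² + p² − 2·r·p·cos Q = 1.05e+05, so q ≈ 324.03.
Law of cosines again: cos P = (q² + r² − p²)/(2·q·r) ≈ -0.01667, so ∠P ≈ 90.95°.
The bisector from P has length 2·q·r·cos(∠P/2)/(q+r) ≈ 268.04.

t_P ≈ 268.04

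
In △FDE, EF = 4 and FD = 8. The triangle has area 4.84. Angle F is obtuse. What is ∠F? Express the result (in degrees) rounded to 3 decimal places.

From area = ½·EF·FD·sin F, we get sin F = 2·area/(EF·FD) ≈ 0.30250.
Taking the obtuse solution, ∠F ≈ 162.39°.

162.392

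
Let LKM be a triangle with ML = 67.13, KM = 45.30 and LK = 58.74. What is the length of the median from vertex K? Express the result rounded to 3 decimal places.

Median from K: ½√(2·LK² + 2·KM² − ML²) ≈ 40.307.

40.307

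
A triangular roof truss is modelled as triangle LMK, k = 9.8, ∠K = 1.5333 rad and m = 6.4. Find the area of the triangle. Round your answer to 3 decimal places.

Law of sines: sin M = m·sin K/k ≈ 0.65260.
Since k ≥ m, only the acute value applies: ∠M ≈ 0.7110 rad.
Then ∠L = π − ∠K − ∠M ≈ 0.8973 rad.
Law of sines gives l = k·sin L/sin K ≈ 7.6654.
Area = ½·k·m·sin L ≈ 24.512.

area ≈ 24.512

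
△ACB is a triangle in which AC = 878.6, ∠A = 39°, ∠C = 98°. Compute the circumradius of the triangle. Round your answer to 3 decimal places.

644.136

The third angle is ∠B = 180° − ∠A − ∠C = 43.00°.
Law of sines: CB = AC·sin A/sin B ≈ 810.74.
Law of sines: BA = AC·sin C/sin B ≈ 1275.7.
Circumradius = AC/(2 sin B) ≈ 644.14.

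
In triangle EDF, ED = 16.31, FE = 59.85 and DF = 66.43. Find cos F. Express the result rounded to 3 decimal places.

By the law of cosines, cos F = (DF² + FE² − ED²) / (2·DF·FE) ≈ 0.97199, so ∠F ≈ 13.59°.

0.972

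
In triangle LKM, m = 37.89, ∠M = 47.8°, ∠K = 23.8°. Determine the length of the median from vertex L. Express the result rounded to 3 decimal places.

The third angle is ∠L = 180° − ∠K − ∠M = 108.40°.
Law of sines: l = m·sin L/sin M ≈ 48.532.
Law of sines: k = m·sin K/sin M ≈ 20.64.
Median from L: ½√(2·k² + 2·m² − l²) ≈ 18.493.

18.493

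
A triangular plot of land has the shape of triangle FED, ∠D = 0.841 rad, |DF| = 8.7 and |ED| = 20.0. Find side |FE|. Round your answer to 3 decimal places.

15.610

By the law of cosines, |FE|² = |ED|² + |DF|² − 2·|ED|·|DF|·cos D = 243.67, so |FE| ≈ 15.61.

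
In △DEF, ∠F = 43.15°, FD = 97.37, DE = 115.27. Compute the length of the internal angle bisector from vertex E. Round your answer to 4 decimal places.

Law of sines: sin E = FD·sin F/DE ≈ 0.57771.
Since DE ≥ FD, only the acute value applies: ∠E ≈ 35.29°.
Then ∠D = 180° − ∠F − ∠E ≈ 101.56°.
Law of sines gives EF = DE·sin D/sin F ≈ 165.13.
The bisector from E has length 2·DE·EF·cos(∠E/2)/(DE+EF) ≈ 129.38.

129.3785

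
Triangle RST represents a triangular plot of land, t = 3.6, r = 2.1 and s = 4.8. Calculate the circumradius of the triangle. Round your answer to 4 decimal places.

By the law of cosines, cos R = (s² + t² − r²) / (2·s·t) ≈ 0.91406, so ∠R ≈ 23.93°.
Circumradius = r/(2 sin R) ≈ 2.5889.

2.5889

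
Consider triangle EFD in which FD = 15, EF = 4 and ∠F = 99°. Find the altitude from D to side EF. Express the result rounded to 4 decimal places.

h_D ≈ 14.8153

By the law of cosines, DE² = EF² + FD² − 2·EF·FD·cos F = 259.77, so DE ≈ 16.117.
Area = ½·EF·FD·sin F ≈ 29.631.
The altitude from D has length 2·area/EF ≈ 14.815.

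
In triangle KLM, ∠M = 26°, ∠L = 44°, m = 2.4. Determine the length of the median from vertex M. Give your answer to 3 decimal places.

4.362

The third angle is ∠K = 180° − ∠L − ∠M = 110.00°.
Law of sines: k = m·sin K/sin M ≈ 5.1446.
Law of sines: l = m·sin L/sin M ≈ 3.8031.
Median from M: ½√(2·k² + 2·l² − m²) ≈ 4.3618.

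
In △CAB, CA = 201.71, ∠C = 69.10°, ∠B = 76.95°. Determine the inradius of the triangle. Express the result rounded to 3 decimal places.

The third angle is ∠A = 180° − ∠B − ∠C = 33.95°.
Law of sines: AB = CA·sin C/sin B ≈ 193.43.
Law of sines: BC = CA·sin A/sin B ≈ 115.64.
Area = ½·CA·AB·sin A ≈ 10895.
Semiperimeter s = (193.43+115.64+201.71)/2 = 255.39.
Inradius = area/s = 10895/255.39 ≈ 42.661.

r ≈ 42.661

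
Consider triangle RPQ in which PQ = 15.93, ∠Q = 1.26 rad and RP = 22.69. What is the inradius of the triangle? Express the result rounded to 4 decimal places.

5.4639

Law of sines: sin R = PQ·sin Q/RP ≈ 0.66844.
Since RP ≥ PQ, only the acute value applies: ∠R ≈ 0.732 rad.
Then ∠P = π − ∠Q − ∠R ≈ 1.149 rad.
Law of sines gives QR = RP·sin P/sin Q ≈ 21.748.
Area = ½·RP·PQ·sin P ≈ 164.92.
Semiperimeter s = (15.93+21.748+22.69)/2 = 30.184.
Inradius = area/s = 164.92/30.184 ≈ 5.4639.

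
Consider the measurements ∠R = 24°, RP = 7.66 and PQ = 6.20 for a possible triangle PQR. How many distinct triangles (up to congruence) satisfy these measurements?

RP·sin R = 7.66·sin(24°) ≈ 3.116.
Since RP sin R < PQ < RP (3.116 < 6.20 < 7.66), two triangles exist.

2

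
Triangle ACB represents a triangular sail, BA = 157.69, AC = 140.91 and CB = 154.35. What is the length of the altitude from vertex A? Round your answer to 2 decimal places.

127.05

Semiperimeter s = (154.35 + 157.69 + 140.91)/2 = 226.47.
Heron's formula: area = √(226.47·72.125·68.785·85.565) ≈ 9805.
The altitude from A has length 2·area/CB ≈ 127.05.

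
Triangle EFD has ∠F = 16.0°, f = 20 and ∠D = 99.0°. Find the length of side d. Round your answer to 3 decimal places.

The third angle is ∠E = 180° − ∠F − ∠D = 65.00°.
Law of sines: d = f·sin D/sin F ≈ 71.666.

71.666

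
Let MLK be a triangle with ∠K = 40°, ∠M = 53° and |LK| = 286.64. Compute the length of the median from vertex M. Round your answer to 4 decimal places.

The third angle is ∠L = 180° − ∠K − ∠M = 87.00°.
Law of sines: |KM| = |LK|·sin L/sin M ≈ 358.42.
Law of sines: |ML| = |LK|·sin K/sin M ≈ 230.7.
Median from M: ½√(2·|KM|² + 2·|ML|² − |LK|²) ≈ 265.15.

265.1493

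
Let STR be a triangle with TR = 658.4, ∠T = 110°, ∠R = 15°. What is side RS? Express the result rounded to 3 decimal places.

The third angle is ∠S = 180° − ∠T − ∠R = 55.00°.
Law of sines: RS = TR·sin T/sin S ≈ 755.29.

755.285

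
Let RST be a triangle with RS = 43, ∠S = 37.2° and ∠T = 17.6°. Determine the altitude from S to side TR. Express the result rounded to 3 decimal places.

The third angle is ∠R = 180° − ∠S − ∠T = 125.20°.
Law of sines: ST = RS·sin R/sin T ≈ 116.21.
Law of sines: TR = RS·sin S/sin T ≈ 85.98.
Area = ½·RS·ST·sin S ≈ 1510.5.
The altitude from S has length 2·area/TR ≈ 35.137.

35.137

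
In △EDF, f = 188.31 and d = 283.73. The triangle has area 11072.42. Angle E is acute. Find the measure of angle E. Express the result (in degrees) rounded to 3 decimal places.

∠E ≈ 24.486°

From area = ½·d·f·sin E, we get sin E = 2·area/(d·f) ≈ 0.41447.
Taking the acute solution, ∠E ≈ 24.49°.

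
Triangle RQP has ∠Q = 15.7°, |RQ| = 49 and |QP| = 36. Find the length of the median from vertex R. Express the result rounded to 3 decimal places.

32.044

By the law of cosines, |PR|² = |RQ|² + |QP|² − 2·|RQ|·|QP|·cos Q = 300.62, so |PR| ≈ 17.338.
Median from R: ½√(2·|PR|² + 2·|RQ|² − |QP|²) ≈ 32.044.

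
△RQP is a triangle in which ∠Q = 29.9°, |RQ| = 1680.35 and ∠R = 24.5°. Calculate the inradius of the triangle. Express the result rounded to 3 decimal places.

The third angle is ∠P = 180° − ∠R − ∠Q = 125.60°.
Law of sines: |QP| = |RQ|·sin R/sin P ≈ 857.
Law of sines: |PR| = |RQ|·sin Q/sin P ≈ 1030.2.
Area = ½·|RQ|·|QP|·sin Q ≈ 3.5893e+05.
Semiperimeter s = (857+1030.2+1680.3)/2 = 1783.8.
Inradius = area/s = 3.5893e+05/1783.8 ≈ 201.22.

r ≈ 201.219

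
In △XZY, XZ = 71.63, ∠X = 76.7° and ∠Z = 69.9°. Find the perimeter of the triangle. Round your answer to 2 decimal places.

The third angle is ∠Y = 180° − ∠X − ∠Z = 33.40°.
Law of sines: ZY = XZ·sin X/sin Y ≈ 126.63.
Law of sines: YX = XZ·sin Z/sin Y ≈ 122.2.
Semiperimeter s = (126.63+122.2+71.63)/2 = 160.23.
Perimeter = 126.63 + 122.2 + 71.63 = 320.46.

perimeter ≈ 320.46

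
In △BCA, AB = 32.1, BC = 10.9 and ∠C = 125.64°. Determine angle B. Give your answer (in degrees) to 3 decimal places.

∠B ≈ 38.341°

Law of sines: sin A = BC·sin C/AB ≈ 0.27596.
Since AB ≥ BC, only the acute value applies: ∠A ≈ 16.02°.
Then ∠B = 180° − ∠C − ∠A ≈ 38.34°.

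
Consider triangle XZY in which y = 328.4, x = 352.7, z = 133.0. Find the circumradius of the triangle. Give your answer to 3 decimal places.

R ≈ 176.365

By the law of cosines, cos X = (z² + y² − x²) / (2·z·y) ≈ 0.01303, so ∠X ≈ 1.5578 rad.
Circumradius = x/(2 sin X) ≈ 176.36.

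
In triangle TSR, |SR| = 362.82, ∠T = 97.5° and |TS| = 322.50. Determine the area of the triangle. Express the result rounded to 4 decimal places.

Law of sines: sin R = |TS|·sin T/|SR| ≈ 0.88127.
Since |SR| ≥ |TS|, only the acute value applies: ∠R ≈ 61.80°.
Then ∠S = 180° − ∠T − ∠R ≈ 20.70°.
Law of sines gives |RT| = |SR|·sin S/sin T ≈ 129.38.
Area = ½·|SR|·|TS|·sin S ≈ 20684.

20684.2736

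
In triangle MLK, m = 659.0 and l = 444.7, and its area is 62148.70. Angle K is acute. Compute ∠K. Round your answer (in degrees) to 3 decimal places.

From area = ½·m·l·sin K, we get sin K = 2·area/(m·l) ≈ 0.42414.
Taking the acute solution, ∠K ≈ 25.10°.

25.096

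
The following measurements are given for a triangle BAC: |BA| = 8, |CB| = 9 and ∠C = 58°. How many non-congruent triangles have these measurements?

2

|CB|·sin C = 9·sin(58°) ≈ 7.632.
Since |CB| sin C < |BA| < |CB| (7.632 < 8 < 9), two triangles exist.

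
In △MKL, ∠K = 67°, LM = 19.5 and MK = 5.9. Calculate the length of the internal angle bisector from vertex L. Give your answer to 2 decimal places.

Law of sines: sin L = MK·sin K/LM ≈ 0.27851.
Since LM ≥ MK, only the acute value applies: ∠L ≈ 16.17°.
Then ∠M = 180° − ∠K − ∠L ≈ 96.83°.
Law of sines gives KL = LM·sin M/sin K ≈ 21.034.
The bisector from L has length 2·KL·LM·cos(∠L/2)/(KL+LM) ≈ 20.037.

20.04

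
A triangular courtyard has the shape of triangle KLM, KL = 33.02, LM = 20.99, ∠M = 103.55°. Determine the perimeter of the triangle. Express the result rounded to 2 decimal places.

Law of sines: sin K = LM·sin M/KL ≈ 0.61798.
Since KL ≥ LM, only the acute value applies: ∠K ≈ 38.17°.
Then ∠L = 180° − ∠M − ∠K ≈ 38.28°.
Law of sines gives MK = KL·sin L/sin M ≈ 21.042.
Semiperimeter s = (20.99+21.042+33.02)/2 = 37.526.
Perimeter = 20.99 + 21.042 + 33.02 = 75.052.

perimeter ≈ 75.05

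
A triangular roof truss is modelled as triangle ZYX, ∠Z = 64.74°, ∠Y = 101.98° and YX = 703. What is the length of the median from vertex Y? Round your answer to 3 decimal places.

The third angle is ∠X = 180° − ∠Z − ∠Y = 13.28°.
Law of sines: XZ = YX·sin Y/sin Z ≈ 760.4.
Law of sines: ZY = YX·sin X/sin Z ≈ 178.56.
Median from Y: ½√(2·ZY² + 2·YX² − XZ²) ≈ 344.23.

m_Y ≈ 344.231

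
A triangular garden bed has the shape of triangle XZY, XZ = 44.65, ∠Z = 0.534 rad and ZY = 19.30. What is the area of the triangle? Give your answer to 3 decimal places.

219.306

Area = ½·XZ·ZY·sin Z ≈ 219.31.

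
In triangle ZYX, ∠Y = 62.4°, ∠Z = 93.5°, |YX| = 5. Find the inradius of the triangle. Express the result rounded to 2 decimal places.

The third angle is ∠X = 180° − ∠Z − ∠Y = 24.10°.
Law of sines: |XZ| = |YX|·sin Y/sin Z ≈ 4.4393.
Law of sines: |ZY| = |YX|·sin X/sin Z ≈ 2.0455.
Area = ½·|YX|·|XZ|·sin X ≈ 4.5318.
Semiperimeter s = (5+4.4393+2.0455)/2 = 5.7424.
Inradius = area/s = 4.5318/5.7424 ≈ 0.78918.

0.79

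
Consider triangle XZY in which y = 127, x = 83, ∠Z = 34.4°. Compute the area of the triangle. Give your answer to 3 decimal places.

area ≈ 2977.659

Area = ½·y·x·sin Z ≈ 2977.7.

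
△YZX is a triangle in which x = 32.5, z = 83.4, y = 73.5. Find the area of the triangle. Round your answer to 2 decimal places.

Semiperimeter s = (73.5 + 83.4 + 32.5)/2 = 94.7.
Heron's formula: area = √(94.7·21.2·11.3·62.2) ≈ 1187.9.

area ≈ 1187.89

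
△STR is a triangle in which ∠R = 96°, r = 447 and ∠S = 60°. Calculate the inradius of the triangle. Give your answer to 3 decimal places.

69.446

The third angle is ∠T = 180° − ∠R − ∠S = 24.00°.
Law of sines: s = r·sin S/sin R ≈ 389.25.
Law of sines: t = r·sin T/sin R ≈ 182.81.
Area = ½·r·s·sin T ≈ 35385.
Semiperimeter p = (389.25+182.81+447)/2 = 509.53.
Inradius = area/p = 35385/509.53 ≈ 69.446.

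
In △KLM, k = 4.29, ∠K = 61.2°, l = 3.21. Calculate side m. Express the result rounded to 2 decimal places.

Law of sines: sin L = l·sin K/k ≈ 0.65570.
Since k ≥ l, only the acute value applies: ∠L ≈ 40.97°.
Then ∠M = 180° − ∠K − ∠L ≈ 77.83°.
Law of sines gives m = k·sin M/sin K ≈ 4.7855.

4.79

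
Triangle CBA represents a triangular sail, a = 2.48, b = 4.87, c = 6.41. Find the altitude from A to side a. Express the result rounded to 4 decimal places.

Semiperimeter s = (6.41 + 4.87 + 2.48)/2 = 6.88.
Heron's formula: area = √(6.88·0.47·2.01·4.4) ≈ 5.3477.
The altitude from A has length 2·area/a ≈ 4.3127.

h_A ≈ 4.3127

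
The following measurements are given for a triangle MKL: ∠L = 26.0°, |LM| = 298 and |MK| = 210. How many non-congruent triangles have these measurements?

2

|LM|·sin L = 298·sin(26.0°) ≈ 130.6.
Since |LM| sin L < |MK| < |LM| (130.6 < 210 < 298), two triangles exist.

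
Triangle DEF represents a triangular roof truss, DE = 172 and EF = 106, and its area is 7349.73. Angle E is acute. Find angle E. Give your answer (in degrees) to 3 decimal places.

∠E ≈ 53.731°

From area = ½·DE·EF·sin E, we get sin E = 2·area/(DE·EF) ≈ 0.80625.
Taking the acute solution, ∠E ≈ 53.73°.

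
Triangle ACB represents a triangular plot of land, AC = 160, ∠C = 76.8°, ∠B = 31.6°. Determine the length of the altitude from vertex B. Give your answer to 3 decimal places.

282.086

The third angle is ∠A = 180° − ∠C − ∠B = 71.60°.
Law of sines: CB = AC·sin A/sin B ≈ 289.74.
Law of sines: BA = AC·sin C/sin B ≈ 297.28.
Area = ½·AC·CB·sin C ≈ 22567.
The altitude from B has length 2·area/AC ≈ 282.09.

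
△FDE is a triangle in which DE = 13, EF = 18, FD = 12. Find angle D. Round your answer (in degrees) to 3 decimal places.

By the law of cosines, cos D = (FD² + DE² − EF²) / (2·FD·DE) ≈ -0.03526, so ∠D ≈ 92.02°.

92.020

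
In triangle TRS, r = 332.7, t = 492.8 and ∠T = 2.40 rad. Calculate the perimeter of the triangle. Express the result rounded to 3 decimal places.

1018.746

Law of sines: sin R = r·sin T/t ≈ 0.45602.
Since t ≥ r, only the acute value applies: ∠R ≈ 0.474 rad.
Then ∠S = π − ∠T − ∠R ≈ 0.268 rad.
Law of sines gives s = t·sin S/sin T ≈ 193.25.
Semiperimeter p = (492.8+332.7+193.25)/2 = 509.37.
Perimeter = 492.8 + 332.7 + 193.25 = 1018.7.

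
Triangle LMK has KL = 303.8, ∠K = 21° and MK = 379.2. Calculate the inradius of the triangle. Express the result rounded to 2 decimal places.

49.87

By the law of cosines, LM² = MK² + KL² − 2·MK·KL·cos K = 20988, so LM ≈ 144.87.
Area = ½·MK·KL·sin K ≈ 20642.
Semiperimeter s = (379.2+303.8+144.87)/2 = 413.94.
Inradius = area/s = 20642/413.94 ≈ 49.868.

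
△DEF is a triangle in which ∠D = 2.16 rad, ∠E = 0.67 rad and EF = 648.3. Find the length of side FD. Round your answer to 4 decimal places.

The third angle is ∠F = π − ∠D − ∠E = 0.312 rad.
Law of sines: FD = EF·sin E/sin D ≈ 484.24.

484.2353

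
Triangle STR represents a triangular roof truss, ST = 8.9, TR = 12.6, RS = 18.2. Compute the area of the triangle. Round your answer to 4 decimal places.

area ≈ 50.9916

Semiperimeter s = (12.6 + 18.2 + 8.9)/2 = 19.85.
Heron's formula: area = √(19.85·7.25·1.65·10.95) ≈ 50.992.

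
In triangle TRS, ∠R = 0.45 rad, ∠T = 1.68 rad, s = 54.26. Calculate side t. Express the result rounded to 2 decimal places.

The third angle is ∠S = π − ∠T − ∠R = 1.012 rad.
Law of sines: t = s·sin T/sin S ≈ 63.629.

63.63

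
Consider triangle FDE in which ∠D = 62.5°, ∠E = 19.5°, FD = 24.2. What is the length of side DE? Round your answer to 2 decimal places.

The third angle is ∠F = 180° − ∠D − ∠E = 98.00°.
Law of sines: DE = FD·sin F/sin E ≈ 71.791.

71.79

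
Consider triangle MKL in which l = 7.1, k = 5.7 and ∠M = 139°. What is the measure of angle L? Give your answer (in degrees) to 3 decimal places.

By the law of cosines, m² = k² + l² − 2·k·l·cos M = 143.99, so m ≈ 11.999.
Law of cosines again: cos L = (m² + k² − l²)/(2·m·k) ≈ 0.92158, so ∠L ≈ 22.84°.

∠L ≈ 22.842°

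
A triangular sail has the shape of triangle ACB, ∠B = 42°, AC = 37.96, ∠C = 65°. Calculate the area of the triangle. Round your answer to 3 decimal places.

933.219

The third angle is ∠A = 180° − ∠C − ∠B = 73.00°.
Law of sines: CB = AC·sin A/sin B ≈ 54.251.
Law of sines: BA = AC·sin C/sin B ≈ 51.415.
Area = ½·AC·CB·sin C ≈ 933.22.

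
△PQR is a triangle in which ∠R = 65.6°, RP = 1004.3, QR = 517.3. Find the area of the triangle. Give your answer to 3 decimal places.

Area = ½·QR·RP·sin R ≈ 2.3656e+05.

area ≈ 236561.187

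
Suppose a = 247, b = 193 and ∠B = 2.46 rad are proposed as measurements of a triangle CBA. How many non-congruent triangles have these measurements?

a·sin B = 247·sin(2.46 rad) ≈ 155.6.
Since ∠B is not acute, a triangle exists only if b > a; here b ≤ a, so there is no triangle.

0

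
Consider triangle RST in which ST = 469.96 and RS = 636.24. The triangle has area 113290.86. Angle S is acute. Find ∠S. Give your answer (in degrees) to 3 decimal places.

From area = ½·RS·ST·sin S, we get sin S = 2·area/(RS·ST) ≈ 0.75778.
Taking the acute solution, ∠S ≈ 49.27°.

49.269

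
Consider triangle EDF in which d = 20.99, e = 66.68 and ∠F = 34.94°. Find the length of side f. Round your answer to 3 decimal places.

By the law of cosines, f² = e² + d² − 2·e·d·cos F = 2592.1, so f ≈ 50.913.

50.913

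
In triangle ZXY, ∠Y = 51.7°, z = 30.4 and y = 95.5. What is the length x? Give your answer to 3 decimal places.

111.313

Law of sines: sin Z = z·sin Y/y ≈ 0.24981.
Since y ≥ z, only the acute value applies: ∠Z ≈ 14.47°.
Then ∠X = 180° − ∠Y − ∠Z ≈ 113.83°.
Law of sines gives x = y·sin X/sin Y ≈ 111.31.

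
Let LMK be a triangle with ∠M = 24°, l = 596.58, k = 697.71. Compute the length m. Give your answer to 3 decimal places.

By the law of cosines, m² = k² + l² − 2·k·l·cos M = 82199, so m ≈ 286.7.

286.704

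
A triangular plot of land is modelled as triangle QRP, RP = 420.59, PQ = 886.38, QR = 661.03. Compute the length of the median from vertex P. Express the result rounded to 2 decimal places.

Median from P: ½√(2·RP² + 2·PQ² − QR²) ≈ 609.95.

m_P ≈ 609.95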